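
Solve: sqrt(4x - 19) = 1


Square both sides: 4x - 19 = 1^2 = 1
4x = 1 + 19 = 20
x = 5
Check: sqrt(4*5 - 19) = sqrt(1) = 1 ✓

x = 5


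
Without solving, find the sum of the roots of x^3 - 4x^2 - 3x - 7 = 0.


By Vieta's formulas for x^3 + bx^2 + cx + d = 0:
  r1 + r2 + r3 = -b/a = 4
  r1*r2 + r1*r3 + r2*r3 = c/a = -3
  r1*r2*r3 = -d/a = 7


Sum = 4


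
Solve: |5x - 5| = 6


An absolute value equation |expr| = 6 gives two cases:
Case 1: 5x - 5 = 6
  5x = 11, so x = 11/5
Case 2: 5x - 5 = -6
  5x = -1, so x = -1/5

x = -1/5, x = 11/5


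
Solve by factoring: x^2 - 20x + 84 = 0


We need two numbers that multiply to 84 and add to -20.
Those numbers are -6 and -14 (since (-6) * (-14) = 84 and (-6) + (-14) = -20).
So x^2 - 20x + 84 = (x - 6)(x - 14) = 0
Setting each factor to zero: x = 6 or x = 14

x = 6, x = 14


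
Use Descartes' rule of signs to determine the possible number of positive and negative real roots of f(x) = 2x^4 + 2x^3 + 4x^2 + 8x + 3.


Descartes' rule of signs:

For positive roots, count sign changes in f(x) = 2x^4 + 2x^3 + 4x^2 + 8x + 3:
Signs of coefficients: +, +, +, +, +
Number of sign changes: 0
Possible positive real roots: 0

For negative roots, examine f(-x) = 2x^4 - 2x^3 + 4x^2 - 8x + 3:
Signs of coefficients: +, -, +, -, +
Number of sign changes: 4
Possible negative real roots: 4, 2, 0

Positive roots: 0; Negative roots: 4 or 2 or 0


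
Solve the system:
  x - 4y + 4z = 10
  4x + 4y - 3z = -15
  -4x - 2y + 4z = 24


Using Cramer's rule. Expand each determinant along the first row.
D  = 1*[4*4 - (-3)*(-2)] - (-4)*[4*4 - (-3)*(-4)] + 4*[4*(-2) - 4*(-4)]
  = 1*(10) - (-4)*(4) + 4*(8) = 58
Dx = 10*[4*4 - (-3)*(-2)] - (-4)*[(-15)*4 - (-3)*24] + 4*[(-15)*(-2) - 4*24]
  = 10*(10) - (-4)*(12) + 4*(-66) = -116
Dy = 1*[(-15)*4 - (-3)*24] - 10*[4*4 - (-3)*(-4)] + 4*[4*24 - (-15)*(-4)]
  = 1*(12) - 10*(4) + 4*(36) = 116
Dz = 1*[4*24 - (-15)*(-2)] - (-4)*[4*24 - (-15)*(-4)] + 10*[4*(-2) - 4*(-4)]
  = 1*(66) - (-4)*(36) + 10*(8) = 290
x = Dx/D = -116/58 = -2, y = Dy/D = 116/58 = 2, z = Dz/D = 290/58 = 5
Check eq1: (1)(-2) + (-4)(2) + (4)(5) = 10 = 10 ✓
Check eq2: (4)(-2) + (4)(2) + (-3)(5) = -15 = -15 ✓
Check eq3: (-4)(-2) + (-2)(2) + (4)(5) = 24 = 24 ✓

x = -2, y = 2, z = 5


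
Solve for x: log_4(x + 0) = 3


Convert to exponential form: x + 0 = 4^3 = 64
x = 64 - 0 = 64
Check: log_4(64 + 0) = log_4(64) = log_4(64) = 3 ✓

x = 64


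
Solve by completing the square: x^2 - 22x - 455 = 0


Start: x^2 - 22x - 455 = 0
Move constant: x^2 - 22x = 455
Half of -22 is -11, squared is 121
Add 121 to both sides: x^2 - 22x + 121 = 576
(x - 11)^2 = 576
x - 11 = ±24
x = 11 + 24 = 35 or x = 11 - 24 = -13

x = -13, x = 35


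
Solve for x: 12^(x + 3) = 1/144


Express both sides with the same base.
1/144 = 12^(-2)
Since the bases match, equate exponents: x + 3 = -2
So x = -2 - (3) = -5

x = -5


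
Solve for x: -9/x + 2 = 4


Subtract 2 from both sides: -9/x = 2
Multiply both sides by x: -9 = 2 * x
Divide by 2: x = -9/2

x = -9/2


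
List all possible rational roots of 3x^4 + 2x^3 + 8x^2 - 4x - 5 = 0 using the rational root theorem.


Rational root theorem: possible roots are ±p/q where:
  p divides the constant term (-5): p ∈ {1, 5}
  q divides the leading coefficient (3): q ∈ {1, 3}

All possible rational roots: -5, -5/3, -1, -1/3, 1/3, 1, 5/3, 5

-5, -5/3, -1, -1/3, 1/3, 1, 5/3, 5


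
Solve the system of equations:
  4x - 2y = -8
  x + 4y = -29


Using Cramer's rule:
Determinant D = (4)(4) - (1)(-2) = 16 + 2 = 18
Dx = (-8)(4) - (-29)(-2) = -32 - 58 = -90
Dy = (4)(-29) - (1)(-8) = -116 + 8 = -108
x = Dx/D = -90/18 = -5
y = Dy/D = -108/18 = -6

x = -5, y = -6


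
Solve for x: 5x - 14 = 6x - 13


Starting with: 5x - 14 = 6x - 13
Move all x terms to left: (5 - 6)x = -13 + 14
Simplify: -x = 1
Divide both sides by -1: x = -1

x = -1


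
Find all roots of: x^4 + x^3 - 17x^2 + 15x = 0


The constant term is 0, so x = 0 is a root. Factor out x:
  x^3 + x^2 - 17x + 15 = 0
Let p(x) = x^3 + x^2 - 17x + 15. By the rational root theorem (leading coefficient 1), any rational root is an integer divisor of 15: try ±1, ±2, ... in turn.
Test x = 1: value = 0 ✓, so (x - 1) is a factor.
Synthetic division by (x - 1): bring down 1; 1(1) + 1 = 2; 2(1) - 17 = -15; (-15)(1) + 15 = 0 → quotient x^2 + 2x - 15, remainder 0.
Solve the quadratic x^2 + 2x - 15 = 0: discriminant = 2^2 - 4(1)(-15) = 4 + 60 = 64.
sqrt(64) = 8, so x = (-2 ± 8)/2: x = 3 or x = -5.
Collecting all roots found:

x = -5, x = 0, x = 1, x = 3


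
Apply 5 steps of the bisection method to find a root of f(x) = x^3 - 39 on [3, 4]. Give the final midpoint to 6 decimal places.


f(x) = x^3 - 39
f(3) = -12 < 0
f(4) = 25 > 0

Step 1: midpoint = (3.000000 + 4.000000)/2 = 3.500000
  f(3.500000) = 3.875000
  f(mid) > 0, so root is in [3.000000, 3.500000]

Step 2: midpoint = (3.000000 + 3.500000)/2 = 3.250000
  f(3.250000) = -4.671875
  f(mid) < 0, so root is in [3.250000, 3.500000]

Step 3: midpoint = (3.250000 + 3.500000)/2 = 3.375000
  f(3.375000) = -0.556641
  f(mid) < 0, so root is in [3.375000, 3.500000]

Step 4: midpoint = (3.375000 + 3.500000)/2 = 3.437500
  f(3.437500) = 1.618896
  f(mid) > 0, so root is in [3.375000, 3.437500]

Step 5: midpoint = (3.375000 + 3.437500)/2 = 3.406250
  f(3.406250) = 0.521149
  f(mid) > 0, so root is in [3.375000, 3.406250]

midpoint = 3.406250


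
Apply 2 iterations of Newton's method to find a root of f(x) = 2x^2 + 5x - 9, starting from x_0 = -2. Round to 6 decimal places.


Newton's method: x_(n+1) = x_n - f(x_n)/f'(x_n)
f(x) = 2x^2 + 5x - 9
f'(x) = 4x + 5

Iteration 1:
  f(-2.000000) = -11.000000
  f'(-2.000000) = -3.000000
  x_1 = -2.000000 - (-11.000000)/(-3.000000) = -5.666667

Iteration 2:
  f(-5.666667) = 26.888889
  f'(-5.666667) = -17.666667
  x_2 = -5.666667 - (26.888889)/(-17.666667) = -4.144654

x_2 = -4.144654


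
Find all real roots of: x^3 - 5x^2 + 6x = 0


The constant term is 0, so x = 0 is a root. Factor out x:
  x(x^2 - 5x + 6) = 0
Solve the quadratic x^2 - 5x + 6 = 0: discriminant = (-5)^2 - 4(1)(6) = 25 - 24 = 1.
sqrt(1) = 1, so x = (5 ± 1)/2: x = 3 or x = 2.

x = 0, x = 2, x = 3


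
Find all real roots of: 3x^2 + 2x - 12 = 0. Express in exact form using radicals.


Using the quadratic formula: x = (-b ± sqrt(b^2 - 4ac)) / (2a)
Here a = 3, b = 2, c = -12
Discriminant = b^2 - 4ac = 2^2 - 4(3)(-12) = 4 + 144 = 148
Since discriminant = 148 > 0, there are two real roots.
x = (-2 ± 2*sqrt(37)) / 6
Simplifying: x = (-1 ± sqrt(37)) / 3
Numerically: x ≈ 1.6943 or x ≈ -2.3609

x = (-1 + sqrt(37)) / 3 or x = (-1 - sqrt(37)) / 3


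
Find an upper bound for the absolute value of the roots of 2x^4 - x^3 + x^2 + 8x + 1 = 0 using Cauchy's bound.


Cauchy's bound: all roots r satisfy |r| <= 1 + max(|a_i/a_n|) for i = 0,...,n-1
where a_n is the leading coefficient.

Coefficients: [2, -1, 1, 8, 1]
Leading coefficient a_n = 2
Ratios |a_i/a_n|: 1/2, 1/2, 4, 1/2
Maximum ratio: 4
Cauchy's bound: |r| <= 1 + 4 = 5

Upper bound = 5


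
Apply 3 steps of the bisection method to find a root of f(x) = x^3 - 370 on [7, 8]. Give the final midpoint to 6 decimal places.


f(x) = x^3 - 370
f(7) = -27 < 0
f(8) = 142 > 0

Step 1: midpoint = (7.000000 + 8.000000)/2 = 7.500000
  f(7.500000) = 51.875000
  f(mid) > 0, so root is in [7.000000, 7.500000]

Step 2: midpoint = (7.000000 + 7.500000)/2 = 7.250000
  f(7.250000) = 11.078125
  f(mid) > 0, so root is in [7.000000, 7.250000]

Step 3: midpoint = (7.000000 + 7.250000)/2 = 7.125000
  f(7.125000) = -8.294922
  f(mid) < 0, so root is in [7.125000, 7.250000]

midpoint = 7.125000


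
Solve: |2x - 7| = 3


An absolute value equation |expr| = 3 gives two cases:
Case 1: 2x - 7 = 3
  2x = 10, so x = 5
Case 2: 2x - 7 = -3
  2x = 4, so x = 2

x = 2, x = 5


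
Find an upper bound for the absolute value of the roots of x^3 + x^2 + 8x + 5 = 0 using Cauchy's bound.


Cauchy's bound: all roots r satisfy |r| <= 1 + max(|a_i/a_n|) for i = 0,...,n-1
where a_n is the leading coefficient.

Coefficients: [1, 1, 8, 5]
Leading coefficient a_n = 1
Ratios |a_i/a_n|: 1, 8, 5
Maximum ratio: 8
Cauchy's bound: |r| <= 1 + 8 = 9

Upper bound = 9


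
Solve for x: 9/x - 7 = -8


Subtract -7 from both sides: 9/x = -1
Multiply both sides by x: 9 = -1 * x
Divide by -1: x = -9

x = -9


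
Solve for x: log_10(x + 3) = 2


Convert to exponential form: x + 3 = 10^2 = 100
x = 100 - 3 = 97
Check: log_10(97 + 3) = log_10(100) = log_10(100) = 2 ✓

x = 97


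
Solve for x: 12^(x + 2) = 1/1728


Express both sides with the same base.
1/1728 = 12^(-3)
Since the bases match, equate exponents: x + 2 = -3
So x = -3 - (2) = -5

x = -5


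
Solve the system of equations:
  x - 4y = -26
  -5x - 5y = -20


Using Cramer's rule:
Determinant D = (1)(-5) - (-5)(-4) = -5 - 20 = -25
Dx = (-26)(-5) - (-20)(-4) = 130 - 80 = 50
Dy = (1)(-20) - (-5)(-26) = -20 - 130 = -150
x = Dx/D = 50/-25 = -2
y = Dy/D = -150/-25 = 6

x = -2, y = 6


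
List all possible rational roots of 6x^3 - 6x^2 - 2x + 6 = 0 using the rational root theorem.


Rational root theorem: possible roots are ±p/q where:
  p divides the constant term (6): p ∈ {1, 2, 3, 6}
  q divides the leading coefficient (6): q ∈ {1, 2, 3, 6}

All possible rational roots: -6, -3, -2, -3/2, -1, -2/3, -1/2, -1/3, -1/6, 1/6, 1/3, 1/2, 2/3, 1, 3/2, 2, 3, 6

-6, -3, -2, -3/2, -1, -2/3, -1/2, -1/3, -1/6, 1/6, 1/3, 1/2, 2/3, 1, 3/2, 2, 3, 6


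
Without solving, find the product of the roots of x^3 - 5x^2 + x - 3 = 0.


By Vieta's formulas for x^3 + bx^2 + cx + d = 0:
  r1 + r2 + r3 = -b/a = 5
  r1*r2 + r1*r3 + r2*r3 = c/a = 1
  r1*r2*r3 = -d/a = 3


Product = 3


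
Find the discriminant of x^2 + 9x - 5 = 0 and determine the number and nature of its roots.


For ax^2 + bx + c = 0, discriminant D = b^2 - 4ac
Here a = 1, b = 9, c = -5
D = (9)^2 - 4(1)(-5) = 81 + 20 = 101

D = 101 > 0 but not a perfect square
The equation has 2 distinct real irrational roots.

Discriminant = 101, 2 distinct real irrational roots


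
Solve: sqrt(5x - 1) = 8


Square both sides: 5x - 1 = 8^2 = 64
5x = 64 + 1 = 65
x = 13
Check: sqrt(5*13 - 1) = sqrt(64) = 8 ✓

x = 13


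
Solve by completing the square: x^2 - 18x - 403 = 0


Start: x^2 - 18x - 403 = 0
Move constant: x^2 - 18x = 403
Half of -18 is -9, squared is 81
Add 81 to both sides: x^2 - 18x + 81 = 484
(x - 9)^2 = 484
x - 9 = ±22
x = 9 + 22 = 31 or x = 9 - 22 = -13

x = -13, x = 31


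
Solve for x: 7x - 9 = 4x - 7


Starting with: 7x - 9 = 4x - 7
Move all x terms to left: (7 - 4)x = -7 + 9
Simplify: 3x = 2
Divide both sides by 3: x = 2/3

x = 2/3


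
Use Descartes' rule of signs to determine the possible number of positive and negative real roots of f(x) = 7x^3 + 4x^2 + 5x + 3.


Descartes' rule of signs:

For positive roots, count sign changes in f(x) = 7x^3 + 4x^2 + 5x + 3:
Signs of coefficients: +, +, +, +
Number of sign changes: 0
Possible positive real roots: 0

For negative roots, examine f(-x) = -7x^3 + 4x^2 - 5x + 3:
Signs of coefficients: -, +, -, +
Number of sign changes: 3
Possible negative real roots: 3, 1

Positive roots: 0; Negative roots: 3 or 1


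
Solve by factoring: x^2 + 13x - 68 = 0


We need two numbers that multiply to -68 and add to 13.
Those numbers are 17 and -4 (since 17 * (-4) = -68 and 17 + (-4) = 13).
So x^2 + 13x - 68 = (x + 17)(x - 4) = 0
Setting each factor to zero: x = -17 or x = 4

x = -17, x = 4


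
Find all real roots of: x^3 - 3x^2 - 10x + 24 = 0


Let p(x) = x^3 - 3x^2 - 10x + 24. By the rational root theorem (leading coefficient 1), any rational root is an integer divisor of 24: try ±1, ±2, ... in turn.
Test x = 1: value = 12 ≠ 0.
Test x = -1: value = 30 ≠ 0.
Test x = 2: value = 0 ✓, so (x - 2) is a factor.
Synthetic division by (x - 2): bring down 1; 1(2) - 3 = -1; (-1)(2) - 10 = -12; (-12)(2) + 24 = 0 → quotient x^2 - x - 12, remainder 0.
Solve the quadratic x^2 - x - 12 = 0: discriminant = (-1)^2 - 4(1)(-12) = 1 + 48 = 49.
sqrt(49) = 7, so x = (1 ± 7)/2: x = 4 or x = -3.

x = -3, x = 2, x = 4


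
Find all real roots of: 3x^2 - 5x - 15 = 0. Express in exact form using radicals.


Using the quadratic formula: x = (-b ± sqrt(b^2 - 4ac)) / (2a)
Here a = 3, b = -5, c = -15
Discriminant = b^2 - 4ac = (-5)^2 - 4(3)(-15) = 25 + 180 = 205
Since discriminant = 205 > 0, there are two real roots.
x = (5 ± sqrt(205)) / 6
Numerically: x ≈ 3.2196 or x ≈ -1.5530

x = (5 + sqrt(205)) / 6 or x = (5 - sqrt(205)) / 6


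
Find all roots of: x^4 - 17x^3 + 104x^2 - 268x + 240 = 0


Let p(x) = x^4 - 17x^3 + 104x^2 - 268x + 240. By the rational root theorem (leading coefficient 1), any rational root is an integer divisor of 240: try ±1, ±2, ... in turn.
Test x = 1: value = 60 ≠ 0.
Test x = -1: value = 630 ≠ 0.
Test x = 2: value = 0 ✓, so (x - 2) is a factor.
Synthetic division by (x - 2): bring down 1; 1(2) - 17 = -15; (-15)(2) + 104 = 74; 74(2) - 268 = -120; (-120)(2) + 240 = 0 → quotient x^3 - 15x^2 + 74x - 120, remainder 0.
Continue with the quotient x^3 - 15x^2 + 74x - 120 (candidates must divide 120; re-test x = 2 first in case it repeats).
Test x = 2: value = -24 ≠ 0.
Test x = -2: value = -336 ≠ 0.
Test x = 3: value = -6 ≠ 0.
Test x = -3: value = -504 ≠ 0.
Test x = 4: value = 0 ✓, so (x - 4) is a factor.
Synthetic division by (x - 4): bring down 1; 1(4) - 15 = -11; (-11)(4) + 74 = 30; 30(4) - 120 = 0 → quotient x^2 - 11x + 30, remainder 0.
Solve the quadratic x^2 - 11x + 30 = 0: discriminant = (-11)^2 - 4(1)(30) = 121 - 120 = 1.
sqrt(1) = 1, so x = (11 ± 1)/2: x = 6 or x = 5.
Collecting all roots found:

x = 2, x = 4, x = 5, x = 6


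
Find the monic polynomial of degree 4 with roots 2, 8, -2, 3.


A monic polynomial with roots 2, 8, -2, 3 is:
p(x) = (x - 2)(x - 8)(x + 2)(x - 3)
After multiplying by (x - 2): x - 2
After multiplying by (x - 8): x^2 - 10x + 16
After multiplying by (x + 2): x^3 - 8x^2 - 4x + 32
After multiplying by (x - 3): x^4 - 11x^3 + 20x^2 + 44x - 96

x^4 - 11x^3 + 20x^2 + 44x - 96


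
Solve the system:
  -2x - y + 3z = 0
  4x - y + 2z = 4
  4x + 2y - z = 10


Using Cramer's rule. Expand each determinant along the first row.
D  = (-2)*[(-1)*(-1) - 2*2] - (-1)*[4*(-1) - 2*4] + 3*[4*2 - (-1)*4]
  = (-2)*(-3) - (-1)*(-12) + 3*(12) = 30
Dx = 0*[(-1)*(-1) - 2*2] - (-1)*[4*(-1) - 2*10] + 3*[4*2 - (-1)*10]
  = 0*(-3) - (-1)*(-24) + 3*(18) = 30
Dy = (-2)*[4*(-1) - 2*10] - 0*[4*(-1) - 2*4] + 3*[4*10 - 4*4]
  = (-2)*(-24) - 0*(-12) + 3*(24) = 120
Dz = (-2)*[(-1)*10 - 4*2] - (-1)*[4*10 - 4*4] + 0*[4*2 - (-1)*4]
  = (-2)*(-18) - (-1)*(24) + 0*(12) = 60
x = Dx/D = 30/30 = 1, y = Dy/D = 120/30 = 4, z = Dz/D = 60/30 = 2
Check eq1: (-2)(1) + (-1)(4) + (3)(2) = 0 = 0 ✓
Check eq2: (4)(1) + (-1)(4) + (2)(2) = 4 = 4 ✓
Check eq3: (4)(1) + (2)(4) + (-1)(2) = 10 = 10 ✓

x = 1, y = 4, z = 2


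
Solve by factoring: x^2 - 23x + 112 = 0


We need two numbers that multiply to 112 and add to -23.
Those numbers are -16 and -7 (since (-16) * (-7) = 112 and (-16) + (-7) = -23).
So x^2 - 23x + 112 = (x - 16)(x - 7) = 0
Setting each factor to zero: x = 16 or x = 7

x = 7, x = 16


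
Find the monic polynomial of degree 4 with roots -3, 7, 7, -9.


A monic polynomial with roots -3, 7, 7, -9 is:
p(x) = (x + 3)(x - 7)(x - 7)(x + 9)
After multiplying by (x + 3): x + 3
After multiplying by (x - 7): x^2 - 4x - 21
After multiplying by (x - 7): x^3 - 11x^2 + 7x + 147
After multiplying by (x + 9): x^4 - 2x^3 - 92x^2 + 210x + 1323

x^4 - 2x^3 - 92x^2 + 210x + 1323


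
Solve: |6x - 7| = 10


An absolute value equation |expr| = 10 gives two cases:
Case 1: 6x - 7 = 10
  6x = 17, so x = 17/6
Case 2: 6x - 7 = -10
  6x = -3, so x = -1/2

x = -1/2, x = 17/6


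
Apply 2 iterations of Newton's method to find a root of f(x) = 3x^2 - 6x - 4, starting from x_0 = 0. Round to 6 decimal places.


Newton's method: x_(n+1) = x_n - f(x_n)/f'(x_n)
f(x) = 3x^2 - 6x - 4
f'(x) = 6x - 6

Iteration 1:
  f(0.000000) = -4.000000
  f'(0.000000) = -6.000000
  x_1 = 0.000000 - (-4.000000)/(-6.000000) = -0.666667

Iteration 2:
  f(-0.666667) = 1.333333
  f'(-0.666667) = -10.000000
  x_2 = -0.666667 - (1.333333)/(-10.000000) = -0.533333

x_2 = -0.533333


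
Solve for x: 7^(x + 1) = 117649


Express both sides with the same base.
117649 = 7^6
Since the bases match, equate exponents: x + 1 = 6
So x = 6 - (1) = 5

x = 5


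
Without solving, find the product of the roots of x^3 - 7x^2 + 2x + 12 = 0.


By Vieta's formulas for x^3 + bx^2 + cx + d = 0:
  r1 + r2 + r3 = -b/a = 7
  r1*r2 + r1*r3 + r2*r3 = c/a = 2
  r1*r2*r3 = -d/a = -12


Product = -12


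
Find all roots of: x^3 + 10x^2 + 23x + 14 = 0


Let p(x) = x^3 + 10x^2 + 23x + 14. By the rational root theorem (leading coefficient 1), any rational root is an integer divisor of 14: try ±1, ±2, ... in turn.
Test x = 1: value = 48 ≠ 0.
Test x = -1: value = 0 ✓, so (x + 1) is a factor.
Synthetic division by (x + 1): bring down 1; 1(-1) + 10 = 9; 9(-1) + 23 = 14; 14(-1) + 14 = 0 → quotient x^2 + 9x + 14, remainder 0.
Solve the quadratic x^2 + 9x + 14 = 0: discriminant = 9^2 - 4(1)(14) = 81 - 56 = 25.
sqrt(25) = 5, so x = (-9 ± 5)/2: x = -2 or x = -7.
Collecting all roots found:

x = -7, x = -2, x = -1


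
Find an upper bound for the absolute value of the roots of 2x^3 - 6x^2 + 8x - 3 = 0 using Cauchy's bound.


Cauchy's bound: all roots r satisfy |r| <= 1 + max(|a_i/a_n|) for i = 0,...,n-1
where a_n is the leading coefficient.

Coefficients: [2, -6, 8, -3]
Leading coefficient a_n = 2
Ratios |a_i/a_n|: 3, 4, 3/2
Maximum ratio: 4
Cauchy's bound: |r| <= 1 + 4 = 5

Upper bound = 5


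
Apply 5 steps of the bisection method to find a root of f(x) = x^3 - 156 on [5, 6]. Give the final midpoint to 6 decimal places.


f(x) = x^3 - 156
f(5) = -31 < 0
f(6) = 60 > 0

Step 1: midpoint = (5.000000 + 6.000000)/2 = 5.500000
  f(5.500000) = 10.375000
  f(mid) > 0, so root is in [5.000000, 5.500000]

Step 2: midpoint = (5.000000 + 5.500000)/2 = 5.250000
  f(5.250000) = -11.296875
  f(mid) < 0, so root is in [5.250000, 5.500000]

Step 3: midpoint = (5.250000 + 5.500000)/2 = 5.375000
  f(5.375000) = -0.712891
  f(mid) < 0, so root is in [5.375000, 5.500000]

Step 4: midpoint = (5.375000 + 5.500000)/2 = 5.437500
  f(5.437500) = 4.767334
  f(mid) > 0, so root is in [5.375000, 5.437500]

Step 5: midpoint = (5.375000 + 5.437500)/2 = 5.406250
  f(5.406250) = 2.011383
  f(mid) > 0, so root is in [5.375000, 5.406250]

midpoint = 5.406250


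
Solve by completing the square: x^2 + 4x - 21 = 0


Start: x^2 + 4x - 21 = 0
Move constant: x^2 + 4x = 21
Half of 4 is 2, squared is 4
Add 4 to both sides: x^2 + 4x + 4 = 25
(x + 2)^2 = 25
x + 2 = ±5
x = -2 + 5 = 3 or x = -2 - 5 = -7

x = -7, x = 3


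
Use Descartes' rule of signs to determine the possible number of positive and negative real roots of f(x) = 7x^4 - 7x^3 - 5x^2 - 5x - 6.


Descartes' rule of signs:

For positive roots, count sign changes in f(x) = 7x^4 - 7x^3 - 5x^2 - 5x - 6:
Signs of coefficients: +, -, -, -, -
Number of sign changes: 1
Possible positive real roots: 1

For negative roots, examine f(-x) = 7x^4 + 7x^3 - 5x^2 + 5x - 6:
Signs of coefficients: +, +, -, +, -
Number of sign changes: 3
Possible negative real roots: 3, 1

Positive roots: 1; Negative roots: 3 or 1


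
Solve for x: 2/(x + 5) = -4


Multiply both sides by (x + 5): 2 = -4(x + 5)
Distribute: 2 = -4x - 20
-4x = 2 + 20 = 22
x = -11/2

x = -11/2


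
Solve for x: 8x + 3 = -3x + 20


Starting with: 8x + 3 = -3x + 20
Move all x terms to left: (8 + 3)x = 20 - 3
Simplify: 11x = 17
Divide both sides by 11: x = 17/11

x = 17/11


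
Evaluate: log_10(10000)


We need the exponent such that 10^? = 10000
10^4 = 10000
Therefore log_10(10000) = 4

4


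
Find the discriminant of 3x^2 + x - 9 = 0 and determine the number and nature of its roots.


For ax^2 + bx + c = 0, discriminant D = b^2 - 4ac
Here a = 3, b = 1, c = -9
D = (1)^2 - 4(3)(-9) = 1 + 108 = 109

D = 109 > 0 but not a perfect square
The equation has 2 distinct real irrational roots.

Discriminant = 109, 2 distinct real irrational roots


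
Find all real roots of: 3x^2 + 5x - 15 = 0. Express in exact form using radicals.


Using the quadratic formula: x = (-b ± sqrt(b^2 - 4ac)) / (2a)
Here a = 3, b = 5, c = -15
Discriminant = b^2 - 4ac = 5^2 - 4(3)(-15) = 25 + 180 = 205
Since discriminant = 205 > 0, there are two real roots.
x = (-5 ± sqrt(205)) / 6
Numerically: x ≈ 1.5530 or x ≈ -3.2196

x = (-5 + sqrt(205)) / 6 or x = (-5 - sqrt(205)) / 6


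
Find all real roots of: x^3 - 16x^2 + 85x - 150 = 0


Let p(x) = x^3 - 16x^2 + 85x - 150. By the rational root theorem (leading coefficient 1), any rational root is an integer divisor of 150: try ±1, ±2, ... in turn.
Test x = 1: value = -80 ≠ 0.
Test x = -1: value = -252 ≠ 0.
Test x = 2: value = -36 ≠ 0.
Test x = -2: value = -392 ≠ 0.
Test x = 3: value = -12 ≠ 0.
Test x = -3: value = -576 ≠ 0.
Test x = 5: value = 0 ✓, so (x - 5) is a factor.
Synthetic division by (x - 5): bring down 1; 1(5) - 16 = -11; (-11)(5) + 85 = 30; 30(5) - 150 = 0 → quotient x^2 - 11x + 30, remainder 0.
Solve the quadratic x^2 - 11x + 30 = 0: discriminant = (-11)^2 - 4(1)(30) = 121 - 120 = 1.
sqrt(1) = 1, so x = (11 ± 1)/2: x = 6 or x = 5.

x = 5 (multiplicity 2), x = 6


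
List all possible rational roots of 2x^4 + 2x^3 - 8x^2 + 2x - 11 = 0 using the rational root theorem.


Rational root theorem: possible roots are ±p/q where:
  p divides the constant term (-11): p ∈ {1, 11}
  q divides the leading coefficient (2): q ∈ {1, 2}

All possible rational roots: -11, -11/2, -1, -1/2, 1/2, 1, 11/2, 11

-11, -11/2, -1, -1/2, 1/2, 1, 11/2, 11


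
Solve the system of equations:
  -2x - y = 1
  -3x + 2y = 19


Using Cramer's rule:
Determinant D = (-2)(2) - (-3)(-1) = -4 - 3 = -7
Dx = (1)(2) - (19)(-1) = 2 + 19 = 21
Dy = (-2)(19) - (-3)(1) = -38 + 3 = -35
x = Dx/D = 21/-7 = -3
y = Dy/D = -35/-7 = 5

x = -3, y = 5


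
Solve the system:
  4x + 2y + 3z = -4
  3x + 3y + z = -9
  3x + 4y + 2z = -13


Using Cramer's rule. Expand each determinant along the first row.
D  = 4*[3*2 - 1*4] - 2*[3*2 - 1*3] + 3*[3*4 - 3*3]
  = 4*(2) - 2*(3) + 3*(3) = 11
Dx = (-4)*[3*2 - 1*4] - 2*[(-9)*2 - 1*(-13)] + 3*[(-9)*4 - 3*(-13)]
  = (-4)*(2) - 2*(-5) + 3*(3) = 11
Dy = 4*[(-9)*2 - 1*(-13)] - (-4)*[3*2 - 1*3] + 3*[3*(-13) - (-9)*3]
  = 4*(-5) - (-4)*(3) + 3*(-12) = -44
Dz = 4*[3*(-13) - (-9)*4] - 2*[3*(-13) - (-9)*3] + (-4)*[3*4 - 3*3]
  = 4*(-3) - 2*(-12) + (-4)*(3) = 0
x = Dx/D = 11/11 = 1, y = Dy/D = -44/11 = -4, z = Dz/D = 0/11 = 0
Check eq1: (4)(1) + (2)(-4) + (3)(0) = -4 = -4 ✓
Check eq2: (3)(1) + (3)(-4) + (1)(0) = -9 = -9 ✓
Check eq3: (3)(1) + (4)(-4) + (2)(0) = -13 = -13 ✓

x = 1, y = -4, z = 0


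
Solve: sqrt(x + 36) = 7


Square both sides: x + 36 = 7^2 = 49
x = 49 - 36 = 13
x = 13
Check: sqrt(1*13 + 36) = sqrt(49) = 7 ✓

x = 13


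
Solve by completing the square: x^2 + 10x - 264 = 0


Start: x^2 + 10x - 264 = 0
Move constant: x^2 + 10x = 264
Half of 10 is 5, squared is 25
Add 25 to both sides: x^2 + 10x + 25 = 289
(x + 5)^2 = 289
x + 5 = ±17
x = -5 + 17 = 12 or x = -5 - 17 = -22

x = -22, x = 12


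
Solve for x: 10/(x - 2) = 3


Multiply both sides by (x - 2): 10 = 3(x - 2)
Distribute: 10 = 3x - 6
3x = 10 + 6 = 16
x = 16/3

x = 16/3


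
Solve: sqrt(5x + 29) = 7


Square both sides: 5x + 29 = 7^2 = 49
5x = 49 - 29 = 20
x = 4
Check: sqrt(5*4 + 29) = sqrt(49) = 7 ✓

x = 4


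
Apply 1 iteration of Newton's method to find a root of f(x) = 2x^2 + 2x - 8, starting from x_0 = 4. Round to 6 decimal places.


Newton's method: x_(n+1) = x_n - f(x_n)/f'(x_n)
f(x) = 2x^2 + 2x - 8
f'(x) = 4x + 2

Iteration 1:
  f(4.000000) = 32.000000
  f'(4.000000) = 18.000000
  x_1 = 4.000000 - (32.000000)/(18.000000) = 2.222222

x_1 = 2.222222


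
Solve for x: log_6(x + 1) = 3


Convert to exponential form: x + 1 = 6^3 = 216
x = 216 - 1 = 215
Check: log_6(215 + 1) = log_6(216) = log_6(216) = 3 ✓

x = 215


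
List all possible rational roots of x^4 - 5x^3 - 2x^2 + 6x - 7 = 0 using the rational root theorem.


Rational root theorem: possible roots are ±p/q where:
  p divides the constant term (-7): p ∈ {1, 7}
  q divides the leading coefficient (1): q ∈ {1}

All possible rational roots: -7, -1, 1, 7

-7, -1, 1, 7


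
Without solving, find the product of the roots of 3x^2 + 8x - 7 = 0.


By Vieta's formulas for ax^2 + bx + c = 0:
  Sum of roots = -b/a
  Product of roots = c/a

Here a = 3, b = 8, c = -7
Sum = -(8)/3 = -8/3
Product = -7/3 = -7/3

Product = -7/3


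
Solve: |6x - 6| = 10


An absolute value equation |expr| = 10 gives two cases:
Case 1: 6x - 6 = 10
  6x = 16, so x = 8/3
Case 2: 6x - 6 = -10
  6x = -4, so x = -2/3

x = -2/3, x = 8/3


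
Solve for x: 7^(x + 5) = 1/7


Express both sides with the same base.
1/7 = 7^(-1)
Since the bases match, equate exponents: x + 5 = -1
So x = -1 - (5) = -6

x = -6


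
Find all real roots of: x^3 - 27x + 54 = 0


Let p(x) = x^3 - 27x + 54. By the rational root theorem (leading coefficient 1), any rational root is an integer divisor of 54: try ±1, ±2, ... in turn.
Test x = 1: value = 28 ≠ 0.
Test x = -1: value = 80 ≠ 0.
Test x = 2: value = 8 ≠ 0.
Test x = -2: value = 100 ≠ 0.
Test x = 3: value = 0 ✓, so (x - 3) is a factor.
Synthetic division by (x - 3): bring down 1; 1(3) + 0 = 3; 3(3) - 27 = -18; (-18)(3) + 54 = 0 → quotient x^2 + 3x - 18, remainder 0.
Solve the quadratic x^2 + 3x - 18 = 0: discriminant = 3^2 - 4(1)(-18) = 9 + 72 = 81.
sqrt(81) = 9, so x = (-3 ± 9)/2: x = 3 or x = -6.

x = -6, x = 3 (multiplicity 2)


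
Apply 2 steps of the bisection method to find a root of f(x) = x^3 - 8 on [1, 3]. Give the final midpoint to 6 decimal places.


f(x) = x^3 - 8
f(1) = -7 < 0
f(3) = 19 > 0

Step 1: midpoint = (1.000000 + 3.000000)/2 = 2.000000
  f(2.000000) = 0.000000
  f(mid) = 0, exact root found!

midpoint = 2.000000


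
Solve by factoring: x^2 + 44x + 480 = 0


We need two numbers that multiply to 480 and add to 44.
Those numbers are 20 and 24 (since 20 * 24 = 480 and 20 + 24 = 44).
So x^2 + 44x + 480 = (x + 20)(x + 24) = 0
Setting each factor to zero: x = -20 or x = -24

x = -24, x = -20


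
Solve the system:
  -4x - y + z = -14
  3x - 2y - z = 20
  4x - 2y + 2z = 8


Using Cramer's rule. Expand each determinant along the first row.
D  = (-4)*[(-2)*2 - (-1)*(-2)] - (-1)*[3*2 - (-1)*4] + 1*[3*(-2) - (-2)*4]
  = (-4)*(-6) - (-1)*(10) + 1*(2) = 36
Dx = (-14)*[(-2)*2 - (-1)*(-2)] - (-1)*[20*2 - (-1)*8] + 1*[20*(-2) - (-2)*8]
  = (-14)*(-6) - (-1)*(48) + 1*(-24) = 108
Dy = (-4)*[20*2 - (-1)*8] - (-14)*[3*2 - (-1)*4] + 1*[3*8 - 20*4]
  = (-4)*(48) - (-14)*(10) + 1*(-56) = -108
Dz = (-4)*[(-2)*8 - 20*(-2)] - (-1)*[3*8 - 20*4] + (-14)*[3*(-2) - (-2)*4]
  = (-4)*(24) - (-1)*(-56) + (-14)*(2) = -180
x = Dx/D = 108/36 = 3, y = Dy/D = -108/36 = -3, z = Dz/D = -180/36 = -5
Check eq1: (-4)(3) + (-1)(-3) + (1)(-5) = -14 = -14 ✓
Check eq2: (3)(3) + (-2)(-3) + (-1)(-5) = 20 = 20 ✓
Check eq3: (4)(3) + (-2)(-3) + (2)(-5) = 8 = 8 ✓

x = 3, y = -3, z = -5


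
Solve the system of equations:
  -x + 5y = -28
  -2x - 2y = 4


Using Cramer's rule:
Determinant D = (-1)(-2) - (-2)(5) = 2 + 10 = 12
Dx = (-28)(-2) - (4)(5) = 56 - 20 = 36
Dy = (-1)(4) - (-2)(-28) = -4 - 56 = -60
x = Dx/D = 36/12 = 3
y = Dy/D = -60/12 = -5

x = 3, y = -5


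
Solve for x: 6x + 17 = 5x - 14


Starting with: 6x + 17 = 5x - 14
Move all x terms to left: (6 - 5)x = -14 - 17
Simplify: x = -31
Divide both sides by 1: x = -31

x = -31


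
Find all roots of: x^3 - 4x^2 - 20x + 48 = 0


Let p(x) = x^3 - 4x^2 - 20x + 48. By the rational root theorem (leading coefficient 1), any rational root is an integer divisor of 48: try ±1, ±2, ... in turn.
Test x = 1: value = 25 ≠ 0.
Test x = -1: value = 63 ≠ 0.
Test x = 2: value = 0 ✓, so (x - 2) is a factor.
Synthetic division by (x - 2): bring down 1; 1(2) - 4 = -2; (-2)(2) - 20 = -24; (-24)(2) + 48 = 0 → quotient x^2 - 2x - 24, remainder 0.
Solve the quadratic x^2 - 2x - 24 = 0: discriminant = (-2)^2 - 4(1)(-24) = 4 + 96 = 100.
sqrt(100) = 10, so x = (2 ± 10)/2: x = 6 or x = -4.
Collecting all roots found:

x = -4, x = 2, x = 6


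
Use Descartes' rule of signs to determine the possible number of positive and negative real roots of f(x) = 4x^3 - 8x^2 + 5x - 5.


Descartes' rule of signs:

For positive roots, count sign changes in f(x) = 4x^3 - 8x^2 + 5x - 5:
Signs of coefficients: +, -, +, -
Number of sign changes: 3
Possible positive real roots: 3, 1

For negative roots, examine f(-x) = -4x^3 - 8x^2 - 5x - 5:
Signs of coefficients: -, -, -, -
Number of sign changes: 0
Possible negative real roots: 0

Positive roots: 3 or 1; Negative roots: 0


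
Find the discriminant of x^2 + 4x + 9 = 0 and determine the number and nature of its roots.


For ax^2 + bx + c = 0, discriminant D = b^2 - 4ac
Here a = 1, b = 4, c = 9
D = (4)^2 - 4(1)(9) = 16 - 36 = -20

D = -20 < 0
The equation has no real roots (2 complex conjugate roots).

Discriminant = -20, no real roots (2 complex conjugate roots)


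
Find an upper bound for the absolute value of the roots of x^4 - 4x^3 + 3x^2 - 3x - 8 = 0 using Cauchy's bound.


Cauchy's bound: all roots r satisfy |r| <= 1 + max(|a_i/a_n|) for i = 0,...,n-1
where a_n is the leading coefficient.

Coefficients: [1, -4, 3, -3, -8]
Leading coefficient a_n = 1
Ratios |a_i/a_n|: 4, 3, 3, 8
Maximum ratio: 8
Cauchy's bound: |r| <= 1 + 8 = 9

Upper bound = 9


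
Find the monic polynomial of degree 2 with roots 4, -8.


A monic polynomial with roots 4, -8 is:
p(x) = (x - 4)(x + 8)
After multiplying by (x - 4): x - 4
After multiplying by (x + 8): x^2 + 4x - 32

x^2 + 4x - 32


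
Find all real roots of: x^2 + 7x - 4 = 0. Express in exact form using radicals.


Using the quadratic formula: x = (-b ± sqrt(b^2 - 4ac)) / (2a)
Here a = 1, b = 7, c = -4
Discriminant = b^2 - 4ac = 7^2 - 4(1)(-4) = 49 + 16 = 65
Since discriminant = 65 > 0, there are two real roots.
x = (-7 ± sqrt(65)) / 2
Numerically: x ≈ 0.5311 or x ≈ -7.5311

x = (-7 + sqrt(65)) / 2 or x = (-7 - sqrt(65)) / 2


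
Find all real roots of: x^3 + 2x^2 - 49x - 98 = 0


Let p(x) = x^3 + 2x^2 - 49x - 98. By the rational root theorem (leading coefficient 1), any rational root is an integer divisor of 98: try ±1, ±2, ... in turn.
Test x = 1: value = -144 ≠ 0.
Test x = -1: value = -48 ≠ 0.
Test x = 2: value = -180 ≠ 0.
Test x = -2: value = 0 ✓, so (x + 2) is a factor.
Synthetic division by (x + 2): bring down 1; 1(-2) + 2 = 0; 0(-2) - 49 = -49; (-49)(-2) - 98 = 0 → quotient x^2 - 49, remainder 0.
Solve the quadratic x^2 - 49 = 0: discriminant = 0^2 - 4(1)(-49) = 0 + 196 = 196.
sqrt(196) = 14, so x = (0 ± 14)/2: x = 7 or x = -7.

x = -7, x = -2, x = 7


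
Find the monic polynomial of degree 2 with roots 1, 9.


A monic polynomial with roots 1, 9 is:
p(x) = (x - 1)(x - 9)
After multiplying by (x - 1): x - 1
After multiplying by (x - 9): x^2 - 10x + 9

x^2 - 10x + 9


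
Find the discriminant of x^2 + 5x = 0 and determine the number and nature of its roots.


For ax^2 + bx + c = 0, discriminant D = b^2 - 4ac
Here a = 1, b = 5, c = 0
D = (5)^2 - 4(1)(0) = 25 - 0 = 25

D = 25 > 0 and is a perfect square (sqrt = 5)
The equation has 2 distinct real rational roots.

Discriminant = 25, 2 distinct real rational roots


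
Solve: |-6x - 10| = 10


An absolute value equation |expr| = 10 gives two cases:
Case 1: -6x - 10 = 10
  -6x = 20, so x = -10/3
Case 2: -6x - 10 = -10
  -6x = 0, so x = 0

x = -10/3, x = 0


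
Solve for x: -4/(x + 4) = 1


Multiply both sides by (x + 4): -4 = 1(x + 4)
Distribute: -4 = x + 4
x = -4 - 4 = -8
x = -8

x = -8


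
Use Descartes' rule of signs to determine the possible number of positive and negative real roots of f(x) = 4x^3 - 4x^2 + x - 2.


Descartes' rule of signs:

For positive roots, count sign changes in f(x) = 4x^3 - 4x^2 + x - 2:
Signs of coefficients: +, -, +, -
Number of sign changes: 3
Possible positive real roots: 3, 1

For negative roots, examine f(-x) = -4x^3 - 4x^2 - x - 2:
Signs of coefficients: -, -, -, -
Number of sign changes: 0
Possible negative real roots: 0

Positive roots: 3 or 1; Negative roots: 0


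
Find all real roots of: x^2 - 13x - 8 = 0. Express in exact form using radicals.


Using the quadratic formula: x = (-b ± sqrt(b^2 - 4ac)) / (2a)
Here a = 1, b = -13, c = -8
Discriminant = b^2 - 4ac = (-13)^2 - 4(1)(-8) = 169 + 32 = 201
Since discriminant = 201 > 0, there are two real roots.
x = (13 ± sqrt(201)) / 2
Numerically: x ≈ 13.5887 or x ≈ -0.5887

x = (13 + sqrt(201)) / 2 or x = (13 - sqrt(201)) / 2


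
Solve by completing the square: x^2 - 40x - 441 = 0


Start: x^2 - 40x - 441 = 0
Move constant: x^2 - 40x = 441
Half of -40 is -20, squared is 400
Add 400 to both sides: x^2 - 40x + 400 = 841
(x - 20)^2 = 841
x - 20 = ±29
x = 20 + 29 = 49 or x = 20 - 29 = -9

x = -9, x = 49


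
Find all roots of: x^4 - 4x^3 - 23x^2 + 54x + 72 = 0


Let p(x) = x^4 - 4x^3 - 23x^2 + 54x + 72. By the rational root theorem (leading coefficient 1), any rational root is an integer divisor of 72: try ±1, ±2, ... in turn.
Test x = 1: value = 100 ≠ 0.
Test x = -1: value = 0 ✓, so (x + 1) is a factor.
Synthetic division by (x + 1): bring down 1; 1(-1) - 4 = -5; (-5)(-1) - 23 = -18; (-18)(-1) + 54 = 72; 72(-1) + 72 = 0 → quotient x^3 - 5x^2 - 18x + 72, remainder 0.
Continue with the quotient x^3 - 5x^2 - 18x + 72 (candidates must divide 72; re-test x = -1 first in case it repeats).
Test x = -1: value = 84 ≠ 0.
Test x = 2: value = 24 ≠ 0.
Test x = -2: value = 80 ≠ 0.
Test x = 3: value = 0 ✓, so (x - 3) is a factor.
Synthetic division by (x - 3): bring down 1; 1(3) - 5 = -2; (-2)(3) - 18 = -24; (-24)(3) + 72 = 0 → quotient x^2 - 2x - 24, remainder 0.
Solve the quadratic x^2 - 2x - 24 = 0: discriminant = (-2)^2 - 4(1)(-24) = 4 + 96 = 100.
sqrt(100) = 10, so x = (2 ± 10)/2: x = 6 or x = -4.
Collecting all roots found:

x = -4, x = -1, x = 3, x = 6


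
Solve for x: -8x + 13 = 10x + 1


Starting with: -8x + 13 = 10x + 1
Move all x terms to left: (-8 - 10)x = 1 - 13
Simplify: -18x = -12
Divide both sides by -18: x = 2/3

x = 2/3


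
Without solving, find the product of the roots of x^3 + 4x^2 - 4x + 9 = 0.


By Vieta's formulas for x^3 + bx^2 + cx + d = 0:
  r1 + r2 + r3 = -b/a = -4
  r1*r2 + r1*r3 + r2*r3 = c/a = -4
  r1*r2*r3 = -d/a = -9


Product = -9


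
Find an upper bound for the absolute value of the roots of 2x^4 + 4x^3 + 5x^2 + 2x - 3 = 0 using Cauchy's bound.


Cauchy's bound: all roots r satisfy |r| <= 1 + max(|a_i/a_n|) for i = 0,...,n-1
where a_n is the leading coefficient.

Coefficients: [2, 4, 5, 2, -3]
Leading coefficient a_n = 2
Ratios |a_i/a_n|: 2, 5/2, 1, 3/2
Maximum ratio: 5/2
Cauchy's bound: |r| <= 1 + 5/2 = 7/2

Upper bound = 7/2


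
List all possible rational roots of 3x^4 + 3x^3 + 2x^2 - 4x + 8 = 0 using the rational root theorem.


Rational root theorem: possible roots are ±p/q where:
  p divides the constant term (8): p ∈ {1, 2, 4, 8}
  q divides the leading coefficient (3): q ∈ {1, 3}

All possible rational roots: -8, -4, -8/3, -2, -4/3, -1, -2/3, -1/3, 1/3, 2/3, 1, 4/3, 2, 8/3, 4, 8

-8, -4, -8/3, -2, -4/3, -1, -2/3, -1/3, 1/3, 2/3, 1, 4/3, 2, 8/3, 4, 8


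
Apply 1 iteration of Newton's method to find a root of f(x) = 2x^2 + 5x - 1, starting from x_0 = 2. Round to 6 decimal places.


Newton's method: x_(n+1) = x_n - f(x_n)/f'(x_n)
f(x) = 2x^2 + 5x - 1
f'(x) = 4x + 5

Iteration 1:
  f(2.000000) = 17.000000
  f'(2.000000) = 13.000000
  x_1 = 2.000000 - (17.000000)/(13.000000) = 0.692308

x_1 = 0.692308


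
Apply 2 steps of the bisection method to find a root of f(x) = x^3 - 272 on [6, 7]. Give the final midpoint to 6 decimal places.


f(x) = x^3 - 272
f(6) = -56 < 0
f(7) = 71 > 0

Step 1: midpoint = (6.000000 + 7.000000)/2 = 6.500000
  f(6.500000) = 2.625000
  f(mid) > 0, so root is in [6.000000, 6.500000]

Step 2: midpoint = (6.000000 + 6.500000)/2 = 6.250000
  f(6.250000) = -27.859375
  f(mid) < 0, so root is in [6.250000, 6.500000]

midpoint = 6.250000


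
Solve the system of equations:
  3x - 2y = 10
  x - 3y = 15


Using Cramer's rule:
Determinant D = (3)(-3) - (1)(-2) = -9 + 2 = -7
Dx = (10)(-3) - (15)(-2) = -30 + 30 = 0
Dy = (3)(15) - (1)(10) = 45 - 10 = 35
x = Dx/D = 0/-7 = 0
y = Dy/D = 35/-7 = -5

x = 0, y = -5


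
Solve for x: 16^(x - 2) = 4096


Express both sides with the same base.
4096 = 16^3
Since the bases match, equate exponents: x - 2 = 3
So x = 3 - (-2) = 5

x = 5


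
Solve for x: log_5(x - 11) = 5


Convert to exponential form: x - 11 = 5^5 = 3125
x = 3125 + 11 = 3136
Check: log_5(3136 - 11) = log_5(3125) = log_5(3125) = 5 ✓

x = 3136


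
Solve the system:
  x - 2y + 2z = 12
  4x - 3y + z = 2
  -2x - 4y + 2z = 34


Using Cramer's rule. Expand each determinant along the first row.
D  = 1*[(-3)*2 - 1*(-4)] - (-2)*[4*2 - 1*(-2)] + 2*[4*(-4) - (-3)*(-2)]
  = 1*(-2) - (-2)*(10) + 2*(-22) = -26
Dx = 12*[(-3)*2 - 1*(-4)] - (-2)*[2*2 - 1*34] + 2*[2*(-4) - (-3)*34]
  = 12*(-2) - (-2)*(-30) + 2*(94) = 104
Dy = 1*[2*2 - 1*34] - 12*[4*2 - 1*(-2)] + 2*[4*34 - 2*(-2)]
  = 1*(-30) - 12*(10) + 2*(140) = 130
Dz = 1*[(-3)*34 - 2*(-4)] - (-2)*[4*34 - 2*(-2)] + 12*[4*(-4) - (-3)*(-2)]
  = 1*(-94) - (-2)*(140) + 12*(-22) = -78
x = Dx/D = 104/-26 = -4, y = Dy/D = 130/-26 = -5, z = Dz/D = -78/-26 = 3
Check eq1: (1)(-4) + (-2)(-5) + (2)(3) = 12 = 12 ✓
Check eq2: (4)(-4) + (-3)(-5) + (1)(3) = 2 = 2 ✓
Check eq3: (-2)(-4) + (-4)(-5) + (2)(3) = 34 = 34 ✓

x = -4, y = -5, z = 3


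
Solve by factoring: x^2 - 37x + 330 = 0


We need two numbers that multiply to 330 and add to -37.
Those numbers are -15 and -22 (since (-15) * (-22) = 330 and (-15) + (-22) = -37).
So x^2 - 37x + 330 = (x - 15)(x - 22) = 0
Setting each factor to zero: x = 15 or x = 22

x = 15, x = 22


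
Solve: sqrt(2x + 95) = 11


Square both sides: 2x + 95 = 11^2 = 121
2x = 121 - 95 = 26
x = 13
Check: sqrt(2*13 + 95) = sqrt(121) = 11 ✓

x = 13


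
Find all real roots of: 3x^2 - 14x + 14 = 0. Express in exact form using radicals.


Using the quadratic formula: x = (-b ± sqrt(b^2 - 4ac)) / (2a)
Here a = 3, b = -14, c = 14
Discriminant = b^2 - 4ac = (-14)^2 - 4(3)(14) = 196 - 168 = 28
Since discriminant = 28 > 0, there are two real roots.
x = (14 ± 2*sqrt(7)) / 6
Simplifying: x = (7 ± sqrt(7)) / 3
Numerically: x ≈ 3.2153 or x ≈ 1.4514

x = (7 + sqrt(7)) / 3 or x = (7 - sqrt(7)) / 3


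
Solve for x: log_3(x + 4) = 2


Convert to exponential form: x + 4 = 3^2 = 9
x = 9 - 4 = 5
Check: log_3(5 + 4) = log_3(9) = log_3(9) = 2 ✓

x = 5


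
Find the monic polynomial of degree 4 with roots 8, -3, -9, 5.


A monic polynomial with roots 8, -3, -9, 5 is:
p(x) = (x - 8)(x + 3)(x + 9)(x - 5)
After multiplying by (x - 8): x - 8
After multiplying by (x + 3): x^2 - 5x - 24
After multiplying by (x + 9): x^3 + 4x^2 - 69x - 216
After multiplying by (x - 5): x^4 - x^3 - 89x^2 + 129x + 1080

x^4 - x^3 - 89x^2 + 129x + 1080


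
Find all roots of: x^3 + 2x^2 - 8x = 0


The constant term is 0, so x = 0 is a root. Factor out x:
  x^2 + 2x - 8 = 0
Solve the quadratic x^2 + 2x - 8 = 0: discriminant = 2^2 - 4(1)(-8) = 4 + 32 = 36.
sqrt(36) = 6, so x = (-2 ± 6)/2: x = 2 or x = -4.
Collecting all roots found:

x = -4, x = 0, x = 2


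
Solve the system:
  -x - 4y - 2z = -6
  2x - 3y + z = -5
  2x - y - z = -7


Using Cramer's rule. Expand each determinant along the first row.
D  = (-1)*[(-3)*(-1) - 1*(-1)] - (-4)*[2*(-1) - 1*2] + (-2)*[2*(-1) - (-3)*2]
  = (-1)*(4) - (-4)*(-4) + (-2)*(4) = -28
Dx = (-6)*[(-3)*(-1) - 1*(-1)] - (-4)*[(-5)*(-1) - 1*(-7)] + (-2)*[(-5)*(-1) - (-3)*(-7)]
  = (-6)*(4) - (-4)*(12) + (-2)*(-16) = 56
Dy = (-1)*[(-5)*(-1) - 1*(-7)] - (-6)*[2*(-1) - 1*2] + (-2)*[2*(-7) - (-5)*2]
  = (-1)*(12) - (-6)*(-4) + (-2)*(-4) = -28
Dz = (-1)*[(-3)*(-7) - (-5)*(-1)] - (-4)*[2*(-7) - (-5)*2] + (-6)*[2*(-1) - (-3)*2]
  = (-1)*(16) - (-4)*(-4) + (-6)*(4) = -56
x = Dx/D = 56/-28 = -2, y = Dy/D = -28/-28 = 1, z = Dz/D = -56/-28 = 2
Check eq1: (-1)(-2) + (-4)(1) + (-2)(2) = -6 = -6 ✓
Check eq2: (2)(-2) + (-3)(1) + (1)(2) = -5 = -5 ✓
Check eq3: (2)(-2) + (-1)(1) + (-1)(2) = -7 = -7 ✓

x = -2, y = 1, z = 2
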